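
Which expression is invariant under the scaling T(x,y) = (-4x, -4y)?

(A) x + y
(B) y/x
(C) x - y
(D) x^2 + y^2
B

Under the uniform scaling T(x,y) = (-4x, -4y):
Substitute the transformed coordinates into each option and compare with the original:
(A) x + y  ->  (-4x) + (-4y) = -4x - 4y   [differs from x + y: not invariant]
(B) y/x  ->  (-4y)/(-4x) = y/x   [equals y/x: invariant]
(C) x - y  ->  (-4x) - (-4y) = -4x + 4y   [differs from x - y: not invariant]
(D) x^2 + y^2  ->  (-4x)^2 + (-4y)^2 = 16x^2 + 16y^2   [differs from x^2 + y^2: not invariant]

Only option (B), y/x, is unchanged by the transformation.
The common factor -4 cancels in a ratio of coordinates, while sums, products and sums of squares pick up factors of -4 or 16.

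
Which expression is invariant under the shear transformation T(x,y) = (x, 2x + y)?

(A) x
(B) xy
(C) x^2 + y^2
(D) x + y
A

Under the shear T(x,y) = (x, 2x + y):
Substitute the transformed coordinates into each option and compare with the original:
(A) x  ->  (x) = x   [equals x: invariant]
(B) xy  ->  (x)(2x + y) = 2x^2 + xy   [differs from xy: not invariant]
(C) x^2 + y^2  ->  (x)^2 + (2x + y)^2 = 5x^2 + 4xy + y^2   [differs from x^2 + y^2: not invariant]
(D) x + y  ->  (x) + (2x + y) = 3x + y   [differs from x + y: not invariant]

Only option (A), x, is unchanged by the transformation.
A vertical shear moves points parallel to the y-axis, so the x-coordinate (and any function of x alone) is unchanged.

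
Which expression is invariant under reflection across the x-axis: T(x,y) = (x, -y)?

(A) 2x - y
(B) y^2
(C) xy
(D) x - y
B

The map is reflection across the x-axis: T(x,y) = (x, -y).
Substitute the transformed coordinates into each option and compare with the original:
(A) 2x - y  ->  2(x) - (-y) = 2x + y   [differs from 2x - y: not invariant]
(B) y^2  ->  (-y)^2 = y^2   [equals y^2: invariant]
(C) xy  ->  (x)(-y) = -xy   [differs from xy: not invariant]
(D) x - y  ->  (x) - (-y) = x + y   [differs from x - y: not invariant]

Only option (B), y^2, is unchanged by the transformation.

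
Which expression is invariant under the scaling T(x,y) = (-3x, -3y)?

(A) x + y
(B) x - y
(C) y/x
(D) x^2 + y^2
C

Under the uniform scaling T(x,y) = (-3x, -3y):
Substitute the transformed coordinates into each option and compare with the original:
(A) x + y  ->  (-3x) + (-3y) = -3x - 3y   [differs from x + y: not invariant]
(B) x - y  ->  (-3x) - (-3y) = -3x + 3y   [differs from x - y: not invariant]
(C) y/x  ->  (-3y)/(-3x) = y/x   [equals y/x: invariant]
(D) x^2 + y^2  ->  (-3x)^2 + (-3y)^2 = 9x^2 + 9y^2   [differs from x^2 + y^2: not invariant]

Only option (C), y/x, is unchanged by the transformation.
The common factor -3 cancels in a ratio of coordinates, while sums, products and sums of squares pick up factors of -3 or 9.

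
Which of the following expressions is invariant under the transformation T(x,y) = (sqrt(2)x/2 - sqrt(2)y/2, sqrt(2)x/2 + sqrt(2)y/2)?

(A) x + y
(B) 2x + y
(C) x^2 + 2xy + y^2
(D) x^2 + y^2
D

An expression E(x,y) is invariant under T if E(T(x,y)) = E(x,y). Here T(x,y) = (sqrt(2)x/2 - sqrt(2)y/2, sqrt(2)x/2 + sqrt(2)y/2).
Substitute the transformed coordinates into each option and compare with the original:
(A) x + y  ->  (sqrt(2)x/2 - sqrt(2)y/2) + (sqrt(2)x/2 + sqrt(2)y/2) = sqrt(2)x   [differs from x + y: not invariant]
(B) 2x + y  ->  2(sqrt(2)x/2 - sqrt(2)y/2) + (sqrt(2)x/2 + sqrt(2)y/2) = 3sqrt(2)x/2 - sqrt(2)y/2   [differs from 2x + y: not invariant]
(C) x^2 + 2xy + y^2  ->  (sqrt(2)x/2 - sqrt(2)y/2)^2 + 2(sqrt(2)x/2 - sqrt(2)y/2)(sqrt(2)x/2 + sqrt(2)y/2) + (sqrt(2)x/2 + sqrt(2)y/2)^2 = 2x^2   [differs from x^2 + 2xy + y^2: not invariant]
(D) x^2 + y^2  ->  (sqrt(2)x/2 - sqrt(2)y/2)^2 + (sqrt(2)x/2 + sqrt(2)y/2)^2 = x^2 + y^2   [equals x^2 + y^2: invariant]

Only option (D), x^2 + y^2, is unchanged by the transformation.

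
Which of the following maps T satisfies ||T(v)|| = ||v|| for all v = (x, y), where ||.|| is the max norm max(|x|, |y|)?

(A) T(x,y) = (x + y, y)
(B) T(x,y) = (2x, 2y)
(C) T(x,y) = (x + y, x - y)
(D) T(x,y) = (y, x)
D

A transformation preserves a norm if ||T(v)|| = ||v|| for every v; a single vector where the norm changes rules an option out.

(A) T(x,y) = (x + y, y): v = (1, 1) has norm max(|1|, |1|) = 1, but T(v) = (2, 1) has norm 2 -- not preserved.
(B) T(x,y) = (2x, 2y): v = (1, 0) has norm max(|1|, |0|) = 1, but T(v) = (2, 0) has norm 2 -- not preserved.
(C) T(x,y) = (x + y, x - y): v = (1, 1) has norm max(|1|, |1|) = 1, but T(v) = (2, 0) has norm 2 -- not preserved.
(D) T(x,y) = (y, x): preserves the norm -- it only permutes the coordinates and/or flips signs, which leaves max(|x|, |y|) unchanged.

Therefore the answer is (D).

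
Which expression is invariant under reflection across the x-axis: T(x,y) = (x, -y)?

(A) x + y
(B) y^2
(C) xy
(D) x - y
B

The map is reflection across the x-axis: T(x,y) = (x, -y).
Substitute the transformed coordinates into each option and compare with the original:
(A) x + y  ->  (x) + (-y) = x - y   [differs from x + y: not invariant]
(B) y^2  ->  (-y)^2 = y^2   [equals y^2: invariant]
(C) xy  ->  (x)(-y) = -xy   [differs from xy: not invariant]
(D) x - y  ->  (x) - (-y) = x + y   [differs from x - y: not invariant]

Only option (B), y^2, is unchanged by the transformation.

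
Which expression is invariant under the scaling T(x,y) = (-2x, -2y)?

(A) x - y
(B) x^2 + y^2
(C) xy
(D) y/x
D

Under the uniform scaling T(x,y) = (-2x, -2y):
Substitute the transformed coordinates into each option and compare with the original:
(A) x - y  ->  (-2x) - (-2y) = -2x + 2y   [differs from x - y: not invariant]
(B) x^2 + y^2  ->  (-2x)^2 + (-2y)^2 = 4x^2 + 4y^2   [differs from x^2 + y^2: not invariant]
(C) xy  ->  (-2x)(-2y) = 4xy   [differs from xy: not invariant]
(D) y/x  ->  (-2y)/(-2x) = y/x   [equals y/x: invariant]

Only option (D), y/x, is unchanged by the transformation.
The common factor -2 cancels in a ratio of coordinates, while sums, products and sums of squares pick up factors of -2 or 4.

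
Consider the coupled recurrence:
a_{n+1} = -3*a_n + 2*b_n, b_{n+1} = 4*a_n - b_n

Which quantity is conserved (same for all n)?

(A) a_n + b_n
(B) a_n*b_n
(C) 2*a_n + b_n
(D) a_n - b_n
A

Replace a_n by a_{n+1} = -3*a_n + 2*b_n and b_n by b_{n+1} = 4*a_n - b_n in each option and simplify:
(A) a_n + b_n  ->  (-3*a_n + 2*b_n) + (4*a_n - b_n) = a_n + b_n   [conserved]
(B) a_n*b_n  ->  (-3*a_n + 2*b_n)*(4*a_n - b_n) = -12*a_n^2 + 11*a_n*b_n - 2*b_n^2   [not conserved]
(C) 2*a_n + b_n  ->  2*(-3*a_n + 2*b_n) + (4*a_n - b_n) = -2*a_n + 3*b_n   [not conserved]
(D) a_n - b_n  ->  (-3*a_n + 2*b_n) - (4*a_n - b_n) = -7*a_n + 3*b_n   [not conserved]

Only (A) a_n + b_n returns to itself after one step, so it is the conserved quantity.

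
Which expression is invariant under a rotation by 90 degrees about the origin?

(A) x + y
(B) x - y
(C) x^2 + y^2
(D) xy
C

A rotation by 90 degrees sends (x, y) to (-y, x).
Substitute the transformed coordinates into each option and compare with the original:
(A) x + y  ->  (-y) + (x) = x - y   [differs from x + y: not invariant]
(B) x - y  ->  (-y) - (x) = -x - y   [differs from x - y: not invariant]
(C) x^2 + y^2  ->  (-y)^2 + (x)^2 = x^2 + y^2   [equals x^2 + y^2: invariant]
(D) xy  ->  (-y)(x) = -xy   [differs from xy: not invariant]

Only option (C), x^2 + y^2, is unchanged by the transformation.
Geometrically, x^2 + y^2 is the squared distance from the origin, which every rotation about the origin preserves.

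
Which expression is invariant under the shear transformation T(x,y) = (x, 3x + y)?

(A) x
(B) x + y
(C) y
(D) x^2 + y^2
A

Under the shear T(x,y) = (x, 3x + y):
Substitute the transformed coordinates into each option and compare with the original:
(A) x  ->  (x) = x   [equals x: invariant]
(B) x + y  ->  (x) + (3x + y) = 4x + y   [differs from x + y: not invariant]
(C) y  ->  (3x + y) = 3x + y   [differs from y: not invariant]
(D) x^2 + y^2  ->  (x)^2 + (3x + y)^2 = 10x^2 + 6xy + y^2   [differs from x^2 + y^2: not invariant]

Only option (A), x, is unchanged by the transformation.
A vertical shear moves points parallel to the y-axis, so the x-coordinate (and any function of x alone) is unchanged.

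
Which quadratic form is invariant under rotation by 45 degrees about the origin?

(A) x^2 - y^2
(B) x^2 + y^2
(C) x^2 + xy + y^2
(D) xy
B

Rotation by 45 degrees sends (x, y) to (sqrt(2)x/2 - sqrt(2)y/2, sqrt(2)x/2 + sqrt(2)y/2).
Substitute the transformed coordinates into each option and compare with the original:
(A) x^2 - y^2  ->  (sqrt(2)x/2 - sqrt(2)y/2)^2 - (sqrt(2)x/2 + sqrt(2)y/2)^2 = -2xy   [differs from x^2 - y^2: not invariant]
(B) x^2 + y^2  ->  (sqrt(2)x/2 - sqrt(2)y/2)^2 + (sqrt(2)x/2 + sqrt(2)y/2)^2 = x^2 + y^2   [equals x^2 + y^2: invariant]
(C) x^2 + xy + y^2  ->  (sqrt(2)x/2 - sqrt(2)y/2)^2 + (sqrt(2)x/2 - sqrt(2)y/2)(sqrt(2)x/2 + sqrt(2)y/2) + (sqrt(2)x/2 + sqrt(2)y/2)^2 = 3x^2/2 + y^2/2   [differs from x^2 + xy + y^2: not invariant]
(D) xy  ->  (sqrt(2)x/2 - sqrt(2)y/2)(sqrt(2)x/2 + sqrt(2)y/2) = x^2/2 - y^2/2   [differs from xy: not invariant]

Only option (B), x^2 + y^2, is unchanged by the transformation.
x^2 + y^2 is the squared distance from the origin, which rotations preserve.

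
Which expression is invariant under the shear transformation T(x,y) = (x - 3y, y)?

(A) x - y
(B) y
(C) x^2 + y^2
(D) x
B

Under the shear T(x,y) = (x - 3y, y):
Substitute the transformed coordinates into each option and compare with the original:
(A) x - y  ->  (x - 3y) - (y) = x - 4y   [differs from x - y: not invariant]
(B) y  ->  (y) = y   [equals y: invariant]
(C) x^2 + y^2  ->  (x - 3y)^2 + (y)^2 = x^2 - 6xy + 10y^2   [differs from x^2 + y^2: not invariant]
(D) x  ->  (x - 3y) = x - 3y   [differs from x: not invariant]

Only option (B), y, is unchanged by the transformation.
A horizontal shear moves points parallel to the x-axis, so the y-coordinate (and any function of y alone) is unchanged.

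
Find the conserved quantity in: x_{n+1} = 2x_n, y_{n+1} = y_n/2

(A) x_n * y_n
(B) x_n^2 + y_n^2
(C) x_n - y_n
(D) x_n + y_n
A

For the recurrence x_{n+1} = 2x_n, y_{n+1} = y_n/2:

x_{n+1} * y_{n+1} = (2x_n) * (y_n/2) = x_n * y_n
The product is conserved.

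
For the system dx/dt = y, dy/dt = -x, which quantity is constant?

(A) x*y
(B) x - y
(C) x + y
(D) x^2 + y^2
D

A first integral I satisfies dI/dt = 0 along every solution. Differentiate each option and use the equation of motion:
(A) d/dt[x*y] = (dx/dt)y + x(dy/dt) = y^2 - x^2, not identically 0
(B) d/dt[x - y] = y - (-x) = x + y, not identically 0
(C) d/dt[x + y] = y + (-x) = y - x, not identically 0
(D) d/dt[x^2 + y^2] = 2x*dx/dt + 2y*dy/dt = 2x*y + 2y*(-x) = 0

Only (D) has zero time-derivative. So x^2 + y^2 (the squared radius; trajectories are circles) is the conserved quantity.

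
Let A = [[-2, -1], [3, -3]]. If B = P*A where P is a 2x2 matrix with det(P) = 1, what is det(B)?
9

By the multiplicative property of determinants, det(B) = det(P*A) = det(P) * det(A) = det(A),
so the determinant is invariant under multiplication by any determinant-1 matrix; we just need det(A).

det(A) = (-2)(-3) - (-1)(3) = 6 - (-3) = 9

Therefore det(B) = 1 * 9 = 9.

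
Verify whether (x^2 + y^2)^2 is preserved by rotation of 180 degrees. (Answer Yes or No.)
Yes

Applying rotation by 180 degrees: x' = x*cos(180 degrees) - y*sin(180 degrees) = -x, y' = x*sin(180 degrees) + y*cos(180 degrees) = -y

Substituting into (x^2 + y^2)^2:
((-x)^2 + (-y)^2)^2
= x^4 + 2x^2y^2 + y^4 = (x^2 + y^2)^2

This equals the original expression (x^2 + y^2)^2, so it IS invariant.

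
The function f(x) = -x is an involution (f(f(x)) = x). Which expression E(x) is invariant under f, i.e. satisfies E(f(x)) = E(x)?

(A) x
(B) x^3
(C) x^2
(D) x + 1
C

Replace x by f(x) = -x in each option and simplify. As a quick numerical cross-check, also compare E(3) with E(f(3)) = E(-3).

(A) x  ->  (-x) = -x; check: E(3) = 3 but E(-3) = -3.   [not invariant]
(B) x^3  ->  (-x)^3 = -x^3; check: E(3) = 27 but E(-3) = -27.   [not invariant]
(C) x^2  ->  (-x)^2, which simplifies back to x^2; check: E(3) = 9, E(-3) = 9.   [invariant]
(D) x + 1  ->  (-x) + 1 = 1 - x; check: E(3) = 4 but E(-3) = -2.   [not invariant]

Only (C) is unchanged. E is symmetric under swapping x with f(x) = -x, which is exactly what an involution does.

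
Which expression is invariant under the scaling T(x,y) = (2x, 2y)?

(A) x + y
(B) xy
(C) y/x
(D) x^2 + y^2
C

Under the uniform scaling T(x,y) = (2x, 2y):
Substitute the transformed coordinates into each option and compare with the original:
(A) x + y  ->  (2x) + (2y) = 2x + 2y   [differs from x + y: not invariant]
(B) xy  ->  (2x)(2y) = 4xy   [differs from xy: not invariant]
(C) y/x  ->  (2y)/(2x) = y/x   [equals y/x: invariant]
(D) x^2 + y^2  ->  (2x)^2 + (2y)^2 = 4x^2 + 4y^2   [differs from x^2 + y^2: not invariant]

Only option (C), y/x, is unchanged by the transformation.
The common factor 2 cancels in a ratio of coordinates, while sums, products and sums of squares pick up factors of 2 or 4.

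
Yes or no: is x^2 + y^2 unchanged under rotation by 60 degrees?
Yes

Applying rotation by 60 degrees: x' = x*cos(60 degrees) - y*sin(60 degrees) = x/2 - sqrt(3)y/2, y' = x*sin(60 degrees) + y*cos(60 degrees) = sqrt(3)x/2 + y/2

Substituting into x^2 + y^2:
(x/2 - sqrt(3)y/2)^2 + (sqrt(3)x/2 + y/2)^2
= x^2 + y^2

This equals the original expression x^2 + y^2, so it IS invariant.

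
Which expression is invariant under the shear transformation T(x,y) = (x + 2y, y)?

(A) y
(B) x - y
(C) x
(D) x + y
A

Under the shear T(x,y) = (x + 2y, y):
Substitute the transformed coordinates into each option and compare with the original:
(A) y  ->  (y) = y   [equals y: invariant]
(B) x - y  ->  (x + 2y) - (y) = x + y   [differs from x - y: not invariant]
(C) x  ->  (x + 2y) = x + 2y   [differs from x: not invariant]
(D) x + y  ->  (x + 2y) + (y) = x + 3y   [differs from x + y: not invariant]

Only option (A), y, is unchanged by the transformation.
A horizontal shear moves points parallel to the x-axis, so the y-coordinate (and any function of y alone) is unchanged.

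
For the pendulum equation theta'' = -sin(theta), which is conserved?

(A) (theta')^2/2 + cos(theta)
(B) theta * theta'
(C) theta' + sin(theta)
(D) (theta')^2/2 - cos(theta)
D

A first integral I satisfies dI/dt = 0 along every solution. Differentiate each option and use the equation of motion:
(A) d/dt[(theta')^2/2 + cos(theta)] = theta' theta'' - sin(theta) theta' = -2 theta' sin(theta), not identically 0
(B) d/dt[theta * theta'] = (theta')^2 + theta theta'' = (theta')^2 - theta sin(theta), not identically 0
(C) d/dt[theta' + sin(theta)] = theta'' + cos(theta) theta' = -sin(theta) + theta' cos(theta), not identically 0
(D) d/dt[(theta')^2/2 - cos(theta)] = theta' theta'' + sin(theta) theta' = theta'(-sin(theta)) + theta' sin(theta) = 0

Only (D) has zero time-derivative. This is the total energy: kinetic (theta')^2/2 plus potential -cos(theta).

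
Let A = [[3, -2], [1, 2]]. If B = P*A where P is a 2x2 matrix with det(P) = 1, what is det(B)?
8

By the multiplicative property of determinants, det(B) = det(P*A) = det(P) * det(A) = det(A),
so the determinant is invariant under multiplication by any determinant-1 matrix; we just need det(A).

det(A) = (3)(2) - (-2)(1) = 6 - (-2) = 8

Therefore det(B) = 1 * 8 = 8.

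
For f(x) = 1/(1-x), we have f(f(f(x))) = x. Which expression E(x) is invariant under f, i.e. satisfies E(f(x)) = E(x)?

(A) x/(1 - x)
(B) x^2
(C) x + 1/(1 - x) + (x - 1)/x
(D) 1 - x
C

Replace x by f(x) = 1/(1 - x) in each option and simplify. As a quick numerical cross-check, also compare E(3) with E(f(3)) = E(-1/2).

(A) x/(1 - x)  ->  (1/(1 - x))/(1 - (1/(1 - x))) = -1/x; check: E(3) = -3/2 but E(-1/2) = -1/3.   [not invariant]
(B) x^2  ->  (1/(1 - x))^2 = (x - 1)^(-2); check: E(3) = 9 but E(-1/2) = 1/4.   [not invariant]
(C) x + 1/(1 - x) + (x - 1)/x  ->  (1/(1 - x)) + 1/(1 - (1/(1 - x))) + ((1/(1 - x)) - 1)/(1/(1 - x)), which simplifies back to x + 1/(1 - x) + (x - 1)/x; check: E(3) = 19/6, E(-1/2) = 19/6.   [invariant]
(D) 1 - x  ->  1 - (1/(1 - x)) = x/(x - 1); check: E(3) = -2 but E(-1/2) = 3/2.   [not invariant]

Only (C) is unchanged. Indeed f(f(x)) = 1/(1 - 1/(1-x)) = (1-x)/(-x) = (x-1)/x, so E(x) = x + f(x) + f(f(x)) is the sum over the whole 3-cycle; applying f just permutes the three terms cyclically (x -> f(x) -> f(f(x)) -> x), leaving the sum unchanged.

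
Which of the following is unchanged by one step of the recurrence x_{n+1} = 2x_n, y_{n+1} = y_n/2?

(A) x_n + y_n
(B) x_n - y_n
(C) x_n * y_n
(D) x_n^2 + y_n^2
C

For the recurrence x_{n+1} = 2x_n, y_{n+1} = y_n/2:

x_{n+1} * y_{n+1} = (2x_n) * (y_n/2) = x_n * y_n
The product is conserved.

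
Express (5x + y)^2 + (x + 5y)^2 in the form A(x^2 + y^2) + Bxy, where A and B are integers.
26(x^2 + y^2) + 20xy

Expanding: (5x + y)^2 = 25x^2 + 10xy + y^2
(x + 5y)^2 = x^2 + 10xy + 25y^2
Sum = (25+1)(x^2+y^2) + 20xy = 26(x^2 + y^2) + 20xy
This is symmetric in x and y.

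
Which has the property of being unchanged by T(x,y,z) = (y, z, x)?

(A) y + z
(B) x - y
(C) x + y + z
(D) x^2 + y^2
C

Apply T(x,y,z) = (y, z, x) to each option, i.e. replace (x, y, z) by the transformed coordinates.
Substitute the transformed coordinates into each option and compare with the original:
(A) y + z  ->  (z) + (x) = x + z   [differs from y + z: not invariant]
(B) x - y  ->  (y) - (z) = y - z   [differs from x - y: not invariant]
(C) x + y + z  ->  (y) + (z) + (x) = x + y + z   [equals x + y + z: invariant]
(D) x^2 + y^2  ->  (y)^2 + (z)^2 = y^2 + z^2   [differs from x^2 + y^2: not invariant]

Only option (C), x + y + z, is unchanged by the transformation.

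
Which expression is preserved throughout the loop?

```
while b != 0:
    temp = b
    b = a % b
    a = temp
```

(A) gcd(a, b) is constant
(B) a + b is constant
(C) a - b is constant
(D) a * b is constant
A

A loop invariant must hold before the first iteration and be re-established by every execution of the body.

(A) gcd(a, b) is constant: One iteration replaces (a, b) by (b, a mod b). Since a mod b = a - q*b for an integer q, any common divisor of a and b divides b and a mod b, and conversely; hence gcd(b, a mod b) = gcd(a, b). For instance (13, 4) -> (4, 1) keeps gcd = 1. At exit b = 0 and a = gcd of the original inputs.

The other options fail:
(B) a + b is constant: e.g. (a, b) = (13, 4) -> (4, 1): the sum goes from 17 to 5.
(C) a - b is constant: e.g. (a, b) = (13, 4) -> (4, 1): the difference goes from 9 to 3.
(D) a * b is constant: e.g. (a, b) = (13, 4) -> (4, 1): the product goes from 52 to 4.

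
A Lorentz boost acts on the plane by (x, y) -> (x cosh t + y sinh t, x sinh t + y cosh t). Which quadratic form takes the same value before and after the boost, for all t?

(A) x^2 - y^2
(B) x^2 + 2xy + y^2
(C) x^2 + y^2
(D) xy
A

Write x' = x cosh t + y sinh t, y' = x sinh t + y cosh t and substitute into each option:
(A) x^2 - y^2: (x cosh t + y sinh t)^2 - (x sinh t + y cosh t)^2 = x^2(cosh^2 t - sinh^2 t) + 2xy(cosh t sinh t - sinh t cosh t) + y^2(sinh^2 t - cosh^2 t) = x^2 - y^2   [invariant, using cosh^2 t - sinh^2 t = 1]
(B) x^2 + 2xy + y^2: (x' + y')^2 with x' + y' = (x + y)(cosh t + sinh t) = (x + y)e^t, so it becomes (x + y)^2 e^(2t)   [not invariant for t != 0]
(C) x^2 + y^2: (x cosh t + y sinh t)^2 + (x sinh t + y cosh t)^2 = (x^2 + y^2)(cosh^2 t + sinh^2 t) + 4xy sinh t cosh t = (x^2 + y^2) cosh 2t + 2xy sinh 2t   [not invariant for t != 0]
(D) xy: (x cosh t + y sinh t)(x sinh t + y cosh t) = xy(cosh^2 t + sinh^2 t) + (x^2 + y^2) sinh t cosh t = xy cosh 2t + (x^2 + y^2)(sinh 2t)/2   [not invariant for t != 0]

Only (A) x^2 - y^2 is unchanged; it is the Minkowski form preserved by Lorentz boosts, just as x^2 + y^2 is preserved by ordinary rotations.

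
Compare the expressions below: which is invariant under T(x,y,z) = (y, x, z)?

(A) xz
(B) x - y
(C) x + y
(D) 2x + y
C

Apply T(x,y,z) = (y, x, z) to each option, i.e. replace (x, y, z) by the transformed coordinates.
Substitute the transformed coordinates into each option and compare with the original:
(A) xz  ->  (y)(z) = yz   [differs from xz: not invariant]
(B) x - y  ->  (y) - (x) = -x + y   [differs from x - y: not invariant]
(C) x + y  ->  (y) + (x) = x + y   [equals x + y: invariant]
(D) 2x + y  ->  2(y) + (x) = x + 2y   [differs from 2x + y: not invariant]

Only option (C), x + y, is unchanged by the transformation.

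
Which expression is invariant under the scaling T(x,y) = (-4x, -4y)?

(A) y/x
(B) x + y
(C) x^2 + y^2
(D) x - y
A

Under the uniform scaling T(x,y) = (-4x, -4y):
Substitute the transformed coordinates into each option and compare with the original:
(A) y/x  ->  (-4y)/(-4x) = y/x   [equals y/x: invariant]
(B) x + y  ->  (-4x) + (-4y) = -4x - 4y   [differs from x + y: not invariant]
(C) x^2 + y^2  ->  (-4x)^2 + (-4y)^2 = 16x^2 + 16y^2   [differs from x^2 + y^2: not invariant]
(D) x - y  ->  (-4x) - (-4y) = -4x + 4y   [differs from x - y: not invariant]

Only option (A), y/x, is unchanged by the transformation.
The common factor -4 cancels in a ratio of coordinates, while sums, products and sums of squares pick up factors of -4 or 16.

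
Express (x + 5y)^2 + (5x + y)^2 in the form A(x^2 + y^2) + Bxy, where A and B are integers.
26(x^2 + y^2) + 20xy

Expanding: (x + 5y)^2 = x^2 + 10xy + 25y^2
(5x + y)^2 = 25x^2 + 10xy + y^2
Sum = (1+25)(x^2+y^2) + 20xy = 26(x^2 + y^2) + 20xy
This is symmetric in x and y.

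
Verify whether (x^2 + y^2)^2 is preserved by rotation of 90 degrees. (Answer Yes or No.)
Yes

Applying rotation by 90 degrees: x' = x*cos(90 degrees) - y*sin(90 degrees) = -y, y' = x*sin(90 degrees) + y*cos(90 degrees) = x

Substituting into (x^2 + y^2)^2:
((-y)^2 + (x)^2)^2
= x^4 + 2x^2y^2 + y^4 = (x^2 + y^2)^2

This equals the original expression (x^2 + y^2)^2, so it IS invariant.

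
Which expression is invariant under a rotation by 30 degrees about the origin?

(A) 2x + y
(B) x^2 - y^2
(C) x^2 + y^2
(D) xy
C

A rotation by 30 degrees sends (x, y) to (sqrt(3)x/2 - y/2, x/2 + sqrt(3)y/2).
Substitute the transformed coordinates into each option and compare with the original:
(A) 2x + y  ->  2(sqrt(3)x/2 - y/2) + (x/2 + sqrt(3)y/2) = x/2 + sqrt(3)x - y + sqrt(3)y/2   [differs from 2x + y: not invariant]
(B) x^2 - y^2  ->  (sqrt(3)x/2 - y/2)^2 - (x/2 + sqrt(3)y/2)^2 = x^2/2 - sqrt(3)xy - y^2/2   [differs from x^2 - y^2: not invariant]
(C) x^2 + y^2  ->  (sqrt(3)x/2 - y/2)^2 + (x/2 + sqrt(3)y/2)^2 = x^2 + y^2   [equals x^2 + y^2: invariant]
(D) xy  ->  (sqrt(3)x/2 - y/2)(x/2 + sqrt(3)y/2) = sqrt(3)x^2/4 + xy/2 - sqrt(3)y^2/4   [differs from xy: not invariant]

Only option (C), x^2 + y^2, is unchanged by the transformation.
Geometrically, x^2 + y^2 is the squared distance from the origin, which every rotation about the origin preserves.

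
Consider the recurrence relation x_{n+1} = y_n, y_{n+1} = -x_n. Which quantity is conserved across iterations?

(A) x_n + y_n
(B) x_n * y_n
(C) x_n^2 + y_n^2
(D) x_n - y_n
C

For the recurrence x_{n+1} = y_n, y_{n+1} = -x_n:

x_{n+1}^2 + y_{n+1}^2 = y_n^2 + (-x_n)^2 = x_n^2 + y_n^2
The sum of squares is conserved (like energy in a harmonic oscillator).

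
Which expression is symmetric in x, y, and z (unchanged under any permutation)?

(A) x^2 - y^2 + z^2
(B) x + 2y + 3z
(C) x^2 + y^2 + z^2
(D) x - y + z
C

A symmetric expression is unchanged when the variables are permuted; here the transformation to test is the swap (x, y) -> (y, x).
A symmetric expression must survive every permutation; the single swap x <-> y already eliminates the distractors, and the keyed expression is also unchanged by x <-> z and y <-> z (each variable enters it in exactly the same way).
Substitute the transformed coordinates into each option and compare with the original:
(A) x^2 - y^2 + z^2  ->  (y)^2 - (x)^2 + z^2 = -x^2 + y^2 + z^2   [differs from x^2 - y^2 + z^2: not invariant]
(B) x + 2y + 3z  ->  (y) + 2(x) + 3z = 2x + y + 3z   [differs from x + 2y + 3z: not invariant]
(C) x^2 + y^2 + z^2  ->  (y)^2 + (x)^2 + z^2 = x^2 + y^2 + z^2   [equals x^2 + y^2 + z^2: invariant]
(D) x - y + z  ->  (y) - (x) + z = -x + y + z   [differs from x - y + z: not invariant]

Only option (C), x^2 + y^2 + z^2, is unchanged by the transformation.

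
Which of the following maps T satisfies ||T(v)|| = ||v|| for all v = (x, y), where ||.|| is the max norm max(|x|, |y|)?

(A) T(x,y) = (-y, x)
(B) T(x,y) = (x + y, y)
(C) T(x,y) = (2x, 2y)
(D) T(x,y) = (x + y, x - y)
A

A transformation preserves a norm if ||T(v)|| = ||v|| for every v; a single vector where the norm changes rules an option out.

(A) T(x,y) = (-y, x): preserves the norm -- it only permutes the coordinates and/or flips signs, which leaves max(|x|, |y|) unchanged.
(B) T(x,y) = (x + y, y): v = (1, 1) has norm max(|1|, |1|) = 1, but T(v) = (2, 1) has norm 2 -- not preserved.
(C) T(x,y) = (2x, 2y): v = (1, 0) has norm max(|1|, |0|) = 1, but T(v) = (2, 0) has norm 2 -- not preserved.
(D) T(x,y) = (x + y, x - y): v = (1, 1) has norm max(|1|, |1|) = 1, but T(v) = (2, 0) has norm 2 -- not preserved.

Therefore the answer is (A).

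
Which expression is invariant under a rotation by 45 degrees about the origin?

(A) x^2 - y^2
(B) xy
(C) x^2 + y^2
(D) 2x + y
C

A rotation by 45 degrees sends (x, y) to (sqrt(2)x/2 - sqrt(2)y/2, sqrt(2)x/2 + sqrt(2)y/2).
Substitute the transformed coordinates into each option and compare with the original:
(A) x^2 - y^2  ->  (sqrt(2)x/2 - sqrt(2)y/2)^2 - (sqrt(2)x/2 + sqrt(2)y/2)^2 = -2xy   [differs from x^2 - y^2: not invariant]
(B) xy  ->  (sqrt(2)x/2 - sqrt(2)y/2)(sqrt(2)x/2 + sqrt(2)y/2) = x^2/2 - y^2/2   [differs from xy: not invariant]
(C) x^2 + y^2  ->  (sqrt(2)x/2 - sqrt(2)y/2)^2 + (sqrt(2)x/2 + sqrt(2)y/2)^2 = x^2 + y^2   [equals x^2 + y^2: invariant]
(D) 2x + y  ->  2(sqrt(2)x/2 - sqrt(2)y/2) + (sqrt(2)x/2 + sqrt(2)y/2) = 3sqrt(2)x/2 - sqrt(2)y/2   [differs from 2x + y: not invariant]

Only option (C), x^2 + y^2, is unchanged by the transformation.
Geometrically, x^2 + y^2 is the squared distance from the origin, which every rotation about the origin preserves.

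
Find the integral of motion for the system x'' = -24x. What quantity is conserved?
E = (x')^2 + 24x^2

Multiply the equation by x':
x' * x'' = -24x * x'
The left side is d/dt[(x')^2/2] and the right side is d/dt[-24x^2/2], so
d/dt[(x')^2/2 + 24x^2/2] = 0, i.e. (x')^2/2 + 24x^2/2 = constant.
Multiplying by 2, the integral of motion is E = (x')^2 + 24x^2.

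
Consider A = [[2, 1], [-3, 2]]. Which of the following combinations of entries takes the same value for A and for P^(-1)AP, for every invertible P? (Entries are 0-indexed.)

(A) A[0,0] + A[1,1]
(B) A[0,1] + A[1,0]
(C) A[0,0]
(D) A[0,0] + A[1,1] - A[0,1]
A

A[0,0] + A[1,1] is the trace of A. By the cyclic property of the trace, tr(P^(-1)AP) = tr(APP^(-1)) = tr(A), so it is the same for every matrix similar to A.

The other combinations are not similarity invariants. For example, take P = [[1, 1], [1, 2]] (det P = 1), so P^(-1) = [[2, -1], [-1, 1]] and
B = P^(-1)AP = [[7, 7], [-4, -3]].
Evaluating each option on A and on B:
(A) A[0,0] + A[1,1]: 4 for A, 4 for B -> unchanged
(B) A[0,1] + A[1,0]: -2 for A, 3 for B -> changes
(C) A[0,0]: 2 for A, 7 for B -> changes
(D) A[0,0] + A[1,1] - A[0,1]: 3 for A, -3 for B -> changes

Only (A) A[0,0] + A[1,1] = 4 survives (and it does so for every P, not just this one), so it is the invariant.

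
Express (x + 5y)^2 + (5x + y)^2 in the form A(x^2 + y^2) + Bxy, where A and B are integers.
26(x^2 + y^2) + 20xy

Expanding: (x + 5y)^2 = x^2 + 10xy + 25y^2
(5x + y)^2 = 25x^2 + 10xy + y^2
Sum = (1+25)(x^2+y^2) + 20xy = 26(x^2 + y^2) + 20xy
This is symmetric in x and y.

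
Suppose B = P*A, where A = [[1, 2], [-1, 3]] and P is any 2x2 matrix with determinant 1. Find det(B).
5

By the multiplicative property of determinants, det(B) = det(P*A) = det(P) * det(A) = det(A),
so the determinant is invariant under multiplication by any determinant-1 matrix; we just need det(A).

det(A) = (1)(3) - (2)(-1) = 3 - (-2) = 5

Therefore det(B) = 1 * 5 = 5.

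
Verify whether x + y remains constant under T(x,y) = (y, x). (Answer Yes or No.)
Yes

Substitute T(x,y) = (y, x) into the expression and compare with the original.

Original: x + y
After applying T: (y) + (x) = x + y

This is identical to the original x + y, so the expression is invariant.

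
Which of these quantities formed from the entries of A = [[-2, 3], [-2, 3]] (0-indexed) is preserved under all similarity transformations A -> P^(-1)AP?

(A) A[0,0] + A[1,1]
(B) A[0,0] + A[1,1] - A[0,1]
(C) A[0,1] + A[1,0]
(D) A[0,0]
A

A[0,0] + A[1,1] is the trace of A. By the cyclic property of the trace, tr(P^(-1)AP) = tr(APP^(-1)) = tr(A), so it is the same for every matrix similar to A.

The other combinations are not similarity invariants. For example, take P = [[1, -1], [0, 1]] (det P = 1), so P^(-1) = [[1, 1], [0, 1]] and
B = P^(-1)AP = [[-4, 10], [-2, 5]].
Evaluating each option on A and on B:
(A) A[0,0] + A[1,1]: 1 for A, 1 for B -> unchanged
(B) A[0,0] + A[1,1] - A[0,1]: -2 for A, -9 for B -> changes
(C) A[0,1] + A[1,0]: 1 for A, 8 for B -> changes
(D) A[0,0]: -2 for A, -4 for B -> changes

Only (A) A[0,0] + A[1,1] = 1 survives (and it does so for every P, not just this one), so it is the invariant.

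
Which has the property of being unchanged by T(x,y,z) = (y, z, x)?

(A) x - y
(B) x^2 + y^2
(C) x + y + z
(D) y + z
C

Apply T(x,y,z) = (y, z, x) to each option, i.e. replace (x, y, z) by the transformed coordinates.
Substitute the transformed coordinates into each option and compare with the original:
(A) x - y  ->  (y) - (z) = y - z   [differs from x - y: not invariant]
(B) x^2 + y^2  ->  (y)^2 + (z)^2 = y^2 + z^2   [differs from x^2 + y^2: not invariant]
(C) x + y + z  ->  (y) + (z) + (x) = x + y + z   [equals x + y + z: invariant]
(D) y + z  ->  (z) + (x) = x + z   [differs from y + z: not invariant]

Only option (C), x + y + z, is unchanged by the transformation.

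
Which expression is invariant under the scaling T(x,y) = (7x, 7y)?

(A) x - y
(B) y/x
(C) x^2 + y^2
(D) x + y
B

Under the uniform scaling T(x,y) = (7x, 7y):
Substitute the transformed coordinates into each option and compare with the original:
(A) x - y  ->  (7x) - (7y) = 7x - 7y   [differs from x - y: not invariant]
(B) y/x  ->  (7y)/(7x) = y/x   [equals y/x: invariant]
(C) x^2 + y^2  ->  (7x)^2 + (7y)^2 = 49x^2 + 49y^2   [differs from x^2 + y^2: not invariant]
(D) x + y  ->  (7x) + (7y) = 7x + 7y   [differs from x + y: not invariant]

Only option (B), y/x, is unchanged by the transformation.
The common factor 7 cancels in a ratio of coordinates, while sums, products and sums of squares pick up factors of 7 or 49.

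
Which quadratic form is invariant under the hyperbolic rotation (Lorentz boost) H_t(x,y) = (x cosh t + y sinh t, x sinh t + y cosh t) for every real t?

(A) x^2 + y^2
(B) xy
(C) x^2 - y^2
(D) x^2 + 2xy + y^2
C

Write x' = x cosh t + y sinh t, y' = x sinh t + y cosh t and substitute into each option:
(A) x^2 + y^2: (x cosh t + y sinh t)^2 + (x sinh t + y cosh t)^2 = (x^2 + y^2)(cosh^2 t + sinh^2 t) + 4xy sinh t cosh t = (x^2 + y^2) cosh 2t + 2xy sinh 2t   [not invariant for t != 0]
(B) xy: (x cosh t + y sinh t)(x sinh t + y cosh t) = xy(cosh^2 t + sinh^2 t) + (x^2 + y^2) sinh t cosh t = xy cosh 2t + (x^2 + y^2)(sinh 2t)/2   [not invariant for t != 0]
(C) x^2 - y^2: (x cosh t + y sinh t)^2 - (x sinh t + y cosh t)^2 = x^2(cosh^2 t - sinh^2 t) + 2xy(cosh t sinh t - sinh t cosh t) + y^2(sinh^2 t - cosh^2 t) = x^2 - y^2   [invariant, using cosh^2 t - sinh^2 t = 1]
(D) x^2 + 2xy + y^2: (x' + y')^2 with x' + y' = (x + y)(cosh t + sinh t) = (x + y)e^t, so it becomes (x + y)^2 e^(2t)   [not invariant for t != 0]

Only (C) x^2 - y^2 is unchanged; it is the Minkowski form preserved by Lorentz boosts, just as x^2 + y^2 is preserved by ordinary rotations.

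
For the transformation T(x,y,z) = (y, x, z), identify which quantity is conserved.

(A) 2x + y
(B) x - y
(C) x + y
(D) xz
C

Apply T(x,y,z) = (y, x, z) to each option, i.e. replace (x, y, z) by the transformed coordinates.
Substitute the transformed coordinates into each option and compare with the original:
(A) 2x + y  ->  2(y) + (x) = x + 2y   [differs from 2x + y: not invariant]
(B) x - y  ->  (y) - (x) = -x + y   [differs from x - y: not invariant]
(C) x + y  ->  (y) + (x) = x + y   [equals x + y: invariant]
(D) xz  ->  (y)(z) = yz   [differs from xz: not invariant]

Only option (C), x + y, is unchanged by the transformation.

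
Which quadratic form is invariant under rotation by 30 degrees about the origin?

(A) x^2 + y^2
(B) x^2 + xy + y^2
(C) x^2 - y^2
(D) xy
A

Rotation by 30 degrees sends (x, y) to (sqrt(3)x/2 - y/2, x/2 + sqrt(3)y/2).
Substitute the transformed coordinates into each option and compare with the original:
(A) x^2 + y^2  ->  (sqrt(3)x/2 - y/2)^2 + (x/2 + sqrt(3)y/2)^2 = x^2 + y^2   [equals x^2 + y^2: invariant]
(B) x^2 + xy + y^2  ->  (sqrt(3)x/2 - y/2)^2 + (sqrt(3)x/2 - y/2)(x/2 + sqrt(3)y/2) + (x/2 + sqrt(3)y/2)^2 = sqrt(3)x^2/4 + x^2 + xy/2 - sqrt(3)y^2/4 + y^2   [differs from x^2 + xy + y^2: not invariant]
(C) x^2 - y^2  ->  (sqrt(3)x/2 - y/2)^2 - (x/2 + sqrt(3)y/2)^2 = x^2/2 - sqrt(3)xy - y^2/2   [differs from x^2 - y^2: not invariant]
(D) xy  ->  (sqrt(3)x/2 - y/2)(x/2 + sqrt(3)y/2) = sqrt(3)x^2/4 + xy/2 - sqrt(3)y^2/4   [differs from xy: not invariant]

Only option (A), x^2 + y^2, is unchanged by the transformation.
x^2 + y^2 is the squared distance from the origin, which rotations preserve.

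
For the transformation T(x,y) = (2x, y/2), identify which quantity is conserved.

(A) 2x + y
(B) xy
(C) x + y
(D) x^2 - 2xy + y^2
B

An expression E(x,y) is invariant under T if E(T(x,y)) = E(x,y). Here T(x,y) = (2x, y/2).
Substitute the transformed coordinates into each option and compare with the original:
(A) 2x + y  ->  2(2x) + (y/2) = 4x + y/2   [differs from 2x + y: not invariant]
(B) xy  ->  (2x)(y/2) = xy   [equals xy: invariant]
(C) x + y  ->  (2x) + (y/2) = 2x + y/2   [differs from x + y: not invariant]
(D) x^2 - 2xy + y^2  ->  (2x)^2 - 2(2x)(y/2) + (y/2)^2 = 4x^2 - 2xy + y^2/4   [differs from x^2 - 2xy + y^2: not invariant]

Only option (B), xy, is unchanged by the transformation.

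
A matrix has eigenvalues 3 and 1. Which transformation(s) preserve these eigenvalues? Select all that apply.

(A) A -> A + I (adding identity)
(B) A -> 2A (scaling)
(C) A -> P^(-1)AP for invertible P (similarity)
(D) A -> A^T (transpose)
C and D

Eigenvalues are preserved by:
1. Similarity transformations: A -> P^(-1)AP (same characteristic polynomial)
2. Transpose: A^T has the same eigenvalues as A

Eigenvalues are NOT preserved by:
- Adding identity: eigenvalues become 3+1, 1+1
- Scaling: eigenvalues become 6, 2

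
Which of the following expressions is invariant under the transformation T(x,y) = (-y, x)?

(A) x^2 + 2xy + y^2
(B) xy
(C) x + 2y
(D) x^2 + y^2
D

An expression E(x,y) is invariant under T if E(T(x,y)) = E(x,y). Here T(x,y) = (-y, x).
Substitute the transformed coordinates into each option and compare with the original:
(A) x^2 + 2xy + y^2  ->  (-y)^2 + 2(-y)(x) + (x)^2 = x^2 - 2xy + y^2   [differs from x^2 + 2xy + y^2: not invariant]
(B) xy  ->  (-y)(x) = -xy   [differs from xy: not invariant]
(C) x + 2y  ->  (-y) + 2(x) = 2x - y   [differs from x + 2y: not invariant]
(D) x^2 + y^2  ->  (-y)^2 + (x)^2 = x^2 + y^2   [equals x^2 + y^2: invariant]

Only option (D), x^2 + y^2, is unchanged by the transformation.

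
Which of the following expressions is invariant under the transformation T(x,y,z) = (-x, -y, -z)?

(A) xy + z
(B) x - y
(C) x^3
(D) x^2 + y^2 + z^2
D

Apply T(x,y,z) = (-x, -y, -z) to each option, i.e. replace (x, y, z) by the transformed coordinates.
Substitute the transformed coordinates into each option and compare with the original:
(A) xy + z  ->  (-x)(-y) + (-z) = xy - z   [differs from xy + z: not invariant]
(B) x - y  ->  (-x) - (-y) = -x + y   [differs from x - y: not invariant]
(C) x^3  ->  (-x)^3 = -x^3   [differs from x^3: not invariant]
(D) x^2 + y^2 + z^2  ->  (-x)^2 + (-y)^2 + (-z)^2 = x^2 + y^2 + z^2   [equals x^2 + y^2 + z^2: invariant]

Only option (D), x^2 + y^2 + z^2, is unchanged by the transformation.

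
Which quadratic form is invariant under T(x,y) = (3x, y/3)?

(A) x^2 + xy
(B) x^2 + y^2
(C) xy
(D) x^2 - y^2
C

T multiplies x by 3 and divides y by 3.
Substitute the transformed coordinates into each option and compare with the original:
(A) x^2 + xy  ->  (3x)^2 + (3x)(y/3) = 9x^2 + xy   [differs from x^2 + xy: not invariant]
(B) x^2 + y^2  ->  (3x)^2 + (y/3)^2 = 9x^2 + y^2/9   [differs from x^2 + y^2: not invariant]
(C) xy  ->  (3x)(y/3) = xy   [equals xy: invariant]
(D) x^2 - y^2  ->  (3x)^2 - (y/3)^2 = 9x^2 - y^2/9   [differs from x^2 - y^2: not invariant]

Only option (C), xy, is unchanged by the transformation.
The factors 3 and 1/3 cancel only in the pure product xy.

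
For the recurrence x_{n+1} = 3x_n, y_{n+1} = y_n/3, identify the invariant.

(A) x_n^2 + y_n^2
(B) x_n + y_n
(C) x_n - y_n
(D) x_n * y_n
D

For the recurrence x_{n+1} = 3x_n, y_{n+1} = y_n/3:

x_{n+1} * y_{n+1} = (3x_n) * (y_n/3) = x_n * y_n
The product is conserved.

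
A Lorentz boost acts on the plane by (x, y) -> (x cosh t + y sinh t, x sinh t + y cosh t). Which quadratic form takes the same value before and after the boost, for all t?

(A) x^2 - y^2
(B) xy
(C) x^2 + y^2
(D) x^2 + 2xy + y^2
A

Write x' = x cosh t + y sinh t, y' = x sinh t + y cosh t and substitute into each option:
(A) x^2 - y^2: (x cosh t + y sinh t)^2 - (x sinh t + y cosh t)^2 = x^2(cosh^2 t - sinh^2 t) + 2xy(cosh t sinh t - sinh t cosh t) + y^2(sinh^2 t - cosh^2 t) = x^2 - y^2   [invariant, using cosh^2 t - sinh^2 t = 1]
(B) xy: (x cosh t + y sinh t)(x sinh t + y cosh t) = xy(cosh^2 t + sinh^2 t) + (x^2 + y^2) sinh t cosh t = xy cosh 2t + (x^2 + y^2)(sinh 2t)/2   [not invariant for t != 0]
(C) x^2 + y^2: (x cosh t + y sinh t)^2 + (x sinh t + y cosh t)^2 = (x^2 + y^2)(cosh^2 t + sinh^2 t) + 4xy sinh t cosh t = (x^2 + y^2) cosh 2t + 2xy sinh 2t   [not invariant for t != 0]
(D) x^2 + 2xy + y^2: (x' + y')^2 with x' + y' = (x + y)(cosh t + sinh t) = (x + y)e^t, so it becomes (x + y)^2 e^(2t)   [not invariant for t != 0]

Only (A) x^2 - y^2 is unchanged; it is the Minkowski form preserved by Lorentz boosts, just as x^2 + y^2 is preserved by ordinary rotations.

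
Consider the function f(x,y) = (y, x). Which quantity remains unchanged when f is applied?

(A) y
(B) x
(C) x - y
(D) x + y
D

For f(x,y) = (y, x):
After applying f: x' = y, y' = x. So x' + y' = y + x = x + y.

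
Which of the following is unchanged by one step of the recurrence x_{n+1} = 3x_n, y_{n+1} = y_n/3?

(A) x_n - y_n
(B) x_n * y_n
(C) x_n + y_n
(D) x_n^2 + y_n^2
B

For the recurrence x_{n+1} = 3x_n, y_{n+1} = y_n/3:

x_{n+1} * y_{n+1} = (3x_n) * (y_n/3) = x_n * y_n
The product is conserved.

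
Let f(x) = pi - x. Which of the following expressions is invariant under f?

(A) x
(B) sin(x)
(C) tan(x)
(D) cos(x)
B

For f(x) = pi - x:
sin(pi - x) = sin(x), so sine is invariant under this transformation.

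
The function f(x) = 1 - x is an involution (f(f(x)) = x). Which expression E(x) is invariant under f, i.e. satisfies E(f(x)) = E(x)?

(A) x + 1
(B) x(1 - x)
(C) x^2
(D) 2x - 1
B

Replace x by f(x) = 1 - x in each option and simplify. As a quick numerical cross-check, also compare E(3) with E(f(3)) = E(-2).

(A) x + 1  ->  (1 - x) + 1 = 2 - x; check: E(3) = 4 but E(-2) = -1.   [not invariant]
(B) x(1 - x)  ->  (1 - x)(1 - (1 - x)), which simplifies back to x(1 - x); check: E(3) = -6, E(-2) = -6.   [invariant]
(C) x^2  ->  (1 - x)^2 = (x - 1)^2; check: E(3) = 9 but E(-2) = 4.   [not invariant]
(D) 2x - 1  ->  2(1 - x) - 1 = 1 - 2x; check: E(3) = 5 but E(-2) = -5.   [not invariant]

Only (B) is unchanged. E is symmetric under swapping x with f(x) = 1 - x, which is exactly what an involution does.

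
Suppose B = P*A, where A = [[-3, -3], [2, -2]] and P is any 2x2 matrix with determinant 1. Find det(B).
12

By the multiplicative property of determinants, det(B) = det(P*A) = det(P) * det(A) = det(A),
so the determinant is invariant under multiplication by any determinant-1 matrix; we just need det(A).

det(A) = (-3)(-2) - (-3)(2) = 6 - (-6) = 12

Therefore det(B) = 1 * 12 = 12.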